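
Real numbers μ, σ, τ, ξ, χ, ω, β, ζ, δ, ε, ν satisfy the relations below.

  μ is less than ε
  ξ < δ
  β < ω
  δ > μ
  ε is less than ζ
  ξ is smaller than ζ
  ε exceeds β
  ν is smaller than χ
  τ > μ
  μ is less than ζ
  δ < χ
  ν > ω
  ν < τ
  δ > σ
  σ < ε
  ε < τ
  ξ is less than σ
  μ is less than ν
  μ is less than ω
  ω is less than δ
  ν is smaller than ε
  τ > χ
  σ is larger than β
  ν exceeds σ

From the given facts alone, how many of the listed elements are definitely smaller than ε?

6

The elements the relations force below ε are μ, β, ξ, σ, ω, ν — no chain reaches any other.
That is 6.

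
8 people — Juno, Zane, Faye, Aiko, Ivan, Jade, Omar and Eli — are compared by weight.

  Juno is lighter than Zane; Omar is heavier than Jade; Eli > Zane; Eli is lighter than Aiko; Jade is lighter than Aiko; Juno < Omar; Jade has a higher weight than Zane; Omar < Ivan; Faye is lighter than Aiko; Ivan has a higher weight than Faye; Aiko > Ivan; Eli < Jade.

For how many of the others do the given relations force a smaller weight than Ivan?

The elements the relations force below Ivan are Juno, Zane, Eli, Jade, Faye, Omar — no chain reaches any other.
That is 6.

6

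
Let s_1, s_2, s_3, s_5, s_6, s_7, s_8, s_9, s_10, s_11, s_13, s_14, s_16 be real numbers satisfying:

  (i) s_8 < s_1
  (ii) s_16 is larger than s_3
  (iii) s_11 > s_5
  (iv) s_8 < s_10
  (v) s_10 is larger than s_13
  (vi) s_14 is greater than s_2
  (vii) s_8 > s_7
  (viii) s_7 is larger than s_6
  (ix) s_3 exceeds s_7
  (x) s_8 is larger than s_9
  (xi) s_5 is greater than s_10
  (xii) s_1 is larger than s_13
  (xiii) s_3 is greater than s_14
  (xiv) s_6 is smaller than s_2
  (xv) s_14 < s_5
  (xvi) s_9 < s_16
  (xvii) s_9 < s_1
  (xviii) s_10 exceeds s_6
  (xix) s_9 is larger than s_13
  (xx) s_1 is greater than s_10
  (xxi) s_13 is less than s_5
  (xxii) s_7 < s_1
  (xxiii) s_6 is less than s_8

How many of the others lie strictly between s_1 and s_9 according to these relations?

Chaining upward from s_9 reaches: s_8, s_10, s_5, s_11, s_16.
Chaining downward from s_1 reaches: s_13, s_6, s_7, s_8, s_10.
Strictly between s_9 and s_1 are those in both lists: s_8, s_10 — 2 elements.

2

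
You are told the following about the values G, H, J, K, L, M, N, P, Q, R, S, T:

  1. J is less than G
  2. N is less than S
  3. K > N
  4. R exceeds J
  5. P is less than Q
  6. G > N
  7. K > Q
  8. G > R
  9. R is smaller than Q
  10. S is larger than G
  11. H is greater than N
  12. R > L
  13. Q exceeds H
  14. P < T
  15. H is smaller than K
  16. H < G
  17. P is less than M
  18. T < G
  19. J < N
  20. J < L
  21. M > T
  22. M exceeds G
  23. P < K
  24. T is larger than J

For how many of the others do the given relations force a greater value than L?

From L the given relations immediately reach R.
From those, G, Q — 3 in total.
From those, M, S, K — 6 in total.
No other element is forced above L by the given relations, so the count is 6.

6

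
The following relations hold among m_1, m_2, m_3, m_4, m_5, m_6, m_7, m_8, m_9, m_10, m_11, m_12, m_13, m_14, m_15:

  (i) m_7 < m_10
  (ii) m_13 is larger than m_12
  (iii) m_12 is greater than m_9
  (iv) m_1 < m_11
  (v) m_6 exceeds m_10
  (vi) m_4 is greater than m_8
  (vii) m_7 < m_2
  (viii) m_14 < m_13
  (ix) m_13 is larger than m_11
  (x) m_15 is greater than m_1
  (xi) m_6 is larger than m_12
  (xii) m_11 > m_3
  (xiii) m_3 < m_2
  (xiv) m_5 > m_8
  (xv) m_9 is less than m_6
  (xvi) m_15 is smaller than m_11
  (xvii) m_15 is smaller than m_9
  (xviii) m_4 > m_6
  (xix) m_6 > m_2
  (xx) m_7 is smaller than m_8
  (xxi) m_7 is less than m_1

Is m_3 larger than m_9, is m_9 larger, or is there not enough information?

Following every chain through m_9: above m_9 we get m_12, m_6, m_4, m_13; below m_9 we get m_7, m_1, m_15.
m_3 is not reached, and no chain runs the other way from m_3 to m_9.
So the given relations leave the order of m_9 and m_3 undetermined.

undetermined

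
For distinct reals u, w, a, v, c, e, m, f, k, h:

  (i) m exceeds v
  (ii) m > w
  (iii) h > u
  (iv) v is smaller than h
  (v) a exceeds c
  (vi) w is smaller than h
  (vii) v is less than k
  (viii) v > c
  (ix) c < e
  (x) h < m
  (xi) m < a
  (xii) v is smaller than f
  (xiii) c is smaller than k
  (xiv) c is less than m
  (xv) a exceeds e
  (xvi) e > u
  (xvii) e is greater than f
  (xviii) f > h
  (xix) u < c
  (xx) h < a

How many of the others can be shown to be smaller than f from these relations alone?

5

From f the given relations immediately reach v, h.
From those, w, u, c — 5 in total.
No other element is forced below f by the given relations, so the count is 5.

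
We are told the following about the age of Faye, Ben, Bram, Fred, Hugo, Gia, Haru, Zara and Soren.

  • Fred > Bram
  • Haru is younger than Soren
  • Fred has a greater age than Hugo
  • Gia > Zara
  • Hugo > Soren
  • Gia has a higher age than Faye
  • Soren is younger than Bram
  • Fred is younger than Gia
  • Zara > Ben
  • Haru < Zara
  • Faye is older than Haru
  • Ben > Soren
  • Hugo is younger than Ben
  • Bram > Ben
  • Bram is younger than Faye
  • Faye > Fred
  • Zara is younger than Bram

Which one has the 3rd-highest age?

Piecing the relations together gives one ordering: Haru < Soren < Hugo < Ben < Zara < Bram < Fred < Faye < Gia.
The 3rd largest is Fred.

Fred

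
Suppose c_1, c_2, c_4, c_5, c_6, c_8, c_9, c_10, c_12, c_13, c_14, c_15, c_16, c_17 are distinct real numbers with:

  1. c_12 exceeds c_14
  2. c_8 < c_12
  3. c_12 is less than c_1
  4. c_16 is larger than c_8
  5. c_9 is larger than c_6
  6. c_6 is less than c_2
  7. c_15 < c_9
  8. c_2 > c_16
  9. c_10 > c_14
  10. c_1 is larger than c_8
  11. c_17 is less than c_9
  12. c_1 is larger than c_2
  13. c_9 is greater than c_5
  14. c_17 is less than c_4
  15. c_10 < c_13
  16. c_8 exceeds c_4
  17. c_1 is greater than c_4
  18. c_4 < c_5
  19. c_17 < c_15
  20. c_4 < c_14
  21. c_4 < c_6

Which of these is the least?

c_4 is not least since c_17 < c_4; c_14 is not least since c_4 < c_14; c_10 is not least since c_14 < c_10; c_15 is not least since c_17 < c_15; c_8 is not least since c_4 < c_8; c_13 is not least since c_10 < c_13; c_16 is not least since c_8 < c_16; c_5 is not least since c_4 < c_5; c_12 is not least since c_8 < c_12; c_6 is not least since c_4 < c_6; c_2 is not least since c_6 < c_2; c_1 is not least since c_4 < c_1; c_9 is not least since c_17 < c_9.
Only c_17 has nothing below it, so c_17 is the least.

c_17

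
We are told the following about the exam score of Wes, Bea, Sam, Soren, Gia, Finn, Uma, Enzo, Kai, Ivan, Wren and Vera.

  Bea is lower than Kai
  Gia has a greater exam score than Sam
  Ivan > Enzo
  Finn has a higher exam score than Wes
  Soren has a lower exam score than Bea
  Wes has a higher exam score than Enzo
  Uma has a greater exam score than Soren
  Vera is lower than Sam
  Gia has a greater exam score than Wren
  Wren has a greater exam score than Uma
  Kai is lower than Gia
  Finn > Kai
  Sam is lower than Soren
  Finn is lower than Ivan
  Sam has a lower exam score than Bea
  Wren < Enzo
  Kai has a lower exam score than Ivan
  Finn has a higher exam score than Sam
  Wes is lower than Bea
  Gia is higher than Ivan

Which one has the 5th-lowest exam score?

The consecutive relations fix a unique order: Vera < Sam < Soren < Uma < Wren < Enzo < Wes < Bea < Kai < Finn < Ivan < Gia.
The 5th smallest is Wren.

Wren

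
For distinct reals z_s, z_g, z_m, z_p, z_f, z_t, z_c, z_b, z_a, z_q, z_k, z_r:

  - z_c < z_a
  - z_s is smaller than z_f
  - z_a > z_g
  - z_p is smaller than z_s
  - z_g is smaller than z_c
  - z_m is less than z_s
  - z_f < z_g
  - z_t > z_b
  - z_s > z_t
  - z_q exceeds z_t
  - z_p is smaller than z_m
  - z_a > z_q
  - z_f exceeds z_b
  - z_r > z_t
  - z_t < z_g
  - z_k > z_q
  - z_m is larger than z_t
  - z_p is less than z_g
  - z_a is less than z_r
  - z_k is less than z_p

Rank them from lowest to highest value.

z_b < z_t < z_q < z_k < z_p < z_m < z_s < z_f < z_g < z_c < z_a < z_r

The consecutive links are each given: z_b < z_t; z_t < z_q; z_q < z_k; z_k < z_p; z_p < z_m; z_m < z_s; z_s < z_f; z_f < z_g; z_g < z_c; z_c < z_a; z_a < z_r.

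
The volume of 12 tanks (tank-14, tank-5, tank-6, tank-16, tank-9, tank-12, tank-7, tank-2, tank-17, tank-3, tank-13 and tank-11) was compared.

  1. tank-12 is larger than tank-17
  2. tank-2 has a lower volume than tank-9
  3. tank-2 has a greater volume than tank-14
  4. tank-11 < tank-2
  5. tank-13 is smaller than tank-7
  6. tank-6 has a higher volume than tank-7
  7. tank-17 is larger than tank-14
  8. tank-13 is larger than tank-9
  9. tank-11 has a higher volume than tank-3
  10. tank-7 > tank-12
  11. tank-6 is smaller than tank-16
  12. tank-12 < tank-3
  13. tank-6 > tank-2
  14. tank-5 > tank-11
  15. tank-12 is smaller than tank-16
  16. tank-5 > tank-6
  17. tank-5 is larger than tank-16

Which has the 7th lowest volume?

tank-9

The consecutive relations fix a unique order: tank-14 < tank-17 < tank-12 < tank-3 < tank-11 < tank-2 < tank-9 < tank-13 < tank-7 < tank-6 < tank-16 < tank-5.
The 7th smallest is tank-9.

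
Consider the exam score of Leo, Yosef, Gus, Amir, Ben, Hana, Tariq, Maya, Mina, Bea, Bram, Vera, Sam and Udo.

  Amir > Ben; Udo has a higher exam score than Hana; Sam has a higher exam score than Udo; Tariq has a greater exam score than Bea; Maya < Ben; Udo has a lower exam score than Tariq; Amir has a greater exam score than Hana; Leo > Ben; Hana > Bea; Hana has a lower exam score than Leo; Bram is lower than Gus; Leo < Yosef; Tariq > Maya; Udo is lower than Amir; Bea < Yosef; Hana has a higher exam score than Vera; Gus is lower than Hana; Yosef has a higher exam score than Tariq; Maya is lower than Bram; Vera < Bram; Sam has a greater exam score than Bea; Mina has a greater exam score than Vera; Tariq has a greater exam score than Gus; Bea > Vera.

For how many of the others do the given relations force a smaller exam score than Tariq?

7

From Tariq the given relations immediately reach Maya, Gus, Bea, Udo.
From those, Vera, Bram, Hana — 7 in total.
No other element is forced below Tariq by the given relations, so the count is 7.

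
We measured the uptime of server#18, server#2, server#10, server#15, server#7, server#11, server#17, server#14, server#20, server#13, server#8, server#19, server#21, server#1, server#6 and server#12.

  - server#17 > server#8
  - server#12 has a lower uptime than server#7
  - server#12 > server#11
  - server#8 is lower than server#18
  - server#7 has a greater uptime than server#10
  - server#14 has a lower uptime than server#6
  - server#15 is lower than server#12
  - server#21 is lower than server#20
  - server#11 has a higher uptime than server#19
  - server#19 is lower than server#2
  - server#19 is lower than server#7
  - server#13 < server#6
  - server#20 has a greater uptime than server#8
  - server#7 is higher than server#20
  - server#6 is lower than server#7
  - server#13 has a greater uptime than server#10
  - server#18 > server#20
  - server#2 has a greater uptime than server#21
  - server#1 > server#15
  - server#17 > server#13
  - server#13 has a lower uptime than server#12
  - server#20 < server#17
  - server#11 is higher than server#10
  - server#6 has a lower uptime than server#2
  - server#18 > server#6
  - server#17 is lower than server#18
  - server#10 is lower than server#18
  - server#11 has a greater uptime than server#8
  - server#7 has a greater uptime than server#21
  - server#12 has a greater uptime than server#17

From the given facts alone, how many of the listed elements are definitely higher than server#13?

The elements the relations force above server#13 are server#6, server#17, server#2, server#18, server#12, server#7 — no chain reaches any other.
That is 6.

6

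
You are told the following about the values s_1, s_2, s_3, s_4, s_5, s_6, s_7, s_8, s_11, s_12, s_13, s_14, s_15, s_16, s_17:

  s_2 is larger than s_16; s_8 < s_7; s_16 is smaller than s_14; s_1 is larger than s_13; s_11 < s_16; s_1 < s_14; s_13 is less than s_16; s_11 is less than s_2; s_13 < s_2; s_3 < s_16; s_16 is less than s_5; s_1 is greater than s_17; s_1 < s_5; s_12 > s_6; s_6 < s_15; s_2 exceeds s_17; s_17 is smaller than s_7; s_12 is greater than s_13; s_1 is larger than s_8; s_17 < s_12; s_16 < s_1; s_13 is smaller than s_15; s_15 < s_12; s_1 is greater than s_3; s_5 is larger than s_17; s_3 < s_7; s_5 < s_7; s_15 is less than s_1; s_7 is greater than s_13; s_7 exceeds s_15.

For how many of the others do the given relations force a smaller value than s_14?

From s_14 the given relations immediately reach s_16, s_1.
From those, s_13, s_8, s_11, s_15, s_3, s_17 — 8 in total.
From those, s_6 — 9 in total.
No other element is forced below s_14 by the given relations, so the count is 9.

9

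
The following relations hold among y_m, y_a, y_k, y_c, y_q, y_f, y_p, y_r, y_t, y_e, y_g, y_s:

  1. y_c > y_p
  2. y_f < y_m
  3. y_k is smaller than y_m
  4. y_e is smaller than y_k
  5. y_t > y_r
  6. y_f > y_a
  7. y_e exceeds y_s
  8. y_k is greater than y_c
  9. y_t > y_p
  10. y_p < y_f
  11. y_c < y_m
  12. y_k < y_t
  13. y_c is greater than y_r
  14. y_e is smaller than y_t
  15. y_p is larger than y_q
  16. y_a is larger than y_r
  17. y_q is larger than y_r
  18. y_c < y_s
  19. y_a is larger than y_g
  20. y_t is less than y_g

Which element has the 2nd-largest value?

y_f

Piecing the relations together gives one ordering: y_r < y_q < y_p < y_c < y_s < y_e < y_k < y_t < y_g < y_a < y_f < y_m.
The 2nd largest is y_f.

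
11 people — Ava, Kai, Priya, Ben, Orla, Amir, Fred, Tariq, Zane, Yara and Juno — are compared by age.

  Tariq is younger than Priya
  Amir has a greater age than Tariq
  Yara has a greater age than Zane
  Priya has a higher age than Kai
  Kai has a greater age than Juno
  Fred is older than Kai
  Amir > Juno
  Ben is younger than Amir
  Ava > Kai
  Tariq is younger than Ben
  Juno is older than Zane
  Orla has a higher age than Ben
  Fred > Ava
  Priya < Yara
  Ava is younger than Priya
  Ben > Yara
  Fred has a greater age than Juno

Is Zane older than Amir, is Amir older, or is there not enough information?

Amir

Zane < Juno < Kai < Ava < Priya < Yara < Ben < Amir, by transitivity through Juno, Kai, Ava, Priya, Yara, Ben.
So Amir is older.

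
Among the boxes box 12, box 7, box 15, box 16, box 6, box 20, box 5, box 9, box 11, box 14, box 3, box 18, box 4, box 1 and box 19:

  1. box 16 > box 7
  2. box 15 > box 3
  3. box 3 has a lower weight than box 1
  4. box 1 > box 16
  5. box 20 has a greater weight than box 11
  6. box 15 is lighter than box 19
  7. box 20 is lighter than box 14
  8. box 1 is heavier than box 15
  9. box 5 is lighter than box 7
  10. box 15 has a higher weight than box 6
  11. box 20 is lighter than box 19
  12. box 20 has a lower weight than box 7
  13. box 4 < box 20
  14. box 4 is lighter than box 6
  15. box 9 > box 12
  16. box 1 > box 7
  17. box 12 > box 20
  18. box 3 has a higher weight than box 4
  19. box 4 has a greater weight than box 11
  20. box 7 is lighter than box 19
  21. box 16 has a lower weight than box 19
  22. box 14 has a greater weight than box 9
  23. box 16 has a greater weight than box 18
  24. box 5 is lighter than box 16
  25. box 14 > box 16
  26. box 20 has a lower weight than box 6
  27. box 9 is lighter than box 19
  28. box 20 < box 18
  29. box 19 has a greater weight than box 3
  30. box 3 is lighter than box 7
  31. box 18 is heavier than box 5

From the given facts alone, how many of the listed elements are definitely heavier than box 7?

4

From box 7 the given relations immediately reach box 16, box 19, box 1.
From those, box 14 — 4 in total.
Nothing else is reachable above box 7; 4 in all.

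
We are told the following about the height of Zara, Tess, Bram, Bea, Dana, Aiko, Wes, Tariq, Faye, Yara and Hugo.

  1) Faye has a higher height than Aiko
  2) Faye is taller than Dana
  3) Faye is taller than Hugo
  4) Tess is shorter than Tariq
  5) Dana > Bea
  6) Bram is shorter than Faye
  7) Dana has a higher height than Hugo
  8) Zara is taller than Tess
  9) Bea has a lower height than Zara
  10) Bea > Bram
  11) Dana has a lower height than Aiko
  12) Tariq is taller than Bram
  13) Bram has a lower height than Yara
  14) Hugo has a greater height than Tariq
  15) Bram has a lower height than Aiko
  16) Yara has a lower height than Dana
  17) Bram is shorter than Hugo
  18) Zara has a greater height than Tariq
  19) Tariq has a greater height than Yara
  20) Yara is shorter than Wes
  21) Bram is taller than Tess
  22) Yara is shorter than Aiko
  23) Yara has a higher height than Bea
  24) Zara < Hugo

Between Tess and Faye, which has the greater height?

Faye

Tess < Bram < Bea < Yara < Tariq < Zara < Hugo < Dana < Aiko < Faye, by transitivity through Bram, Bea, Yara, Tariq, Zara, Hugo, Dana, Aiko.
So Tess < Faye; Faye is the taller of the two.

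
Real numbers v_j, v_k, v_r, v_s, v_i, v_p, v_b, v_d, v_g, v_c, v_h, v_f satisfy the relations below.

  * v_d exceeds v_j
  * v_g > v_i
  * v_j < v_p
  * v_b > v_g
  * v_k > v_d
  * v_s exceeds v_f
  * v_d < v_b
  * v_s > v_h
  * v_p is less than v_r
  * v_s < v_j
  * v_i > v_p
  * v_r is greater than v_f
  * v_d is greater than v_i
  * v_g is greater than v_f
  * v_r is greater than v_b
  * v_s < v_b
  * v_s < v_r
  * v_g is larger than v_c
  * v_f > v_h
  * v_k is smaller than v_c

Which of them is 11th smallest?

The consecutive relations fix a unique order: v_h < v_f < v_s < v_j < v_p < v_i < v_d < v_k < v_c < v_g < v_b < v_r.
Counting 11 from the smallest end gives v_b.

v_b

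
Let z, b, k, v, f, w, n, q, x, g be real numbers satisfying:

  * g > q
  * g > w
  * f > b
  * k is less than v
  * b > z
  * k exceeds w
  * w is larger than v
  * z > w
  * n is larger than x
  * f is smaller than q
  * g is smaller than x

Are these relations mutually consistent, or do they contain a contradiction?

inconsistent

Chaining the given relations yields k < v < w, so k < w. But one relation states w < k. These cannot both hold.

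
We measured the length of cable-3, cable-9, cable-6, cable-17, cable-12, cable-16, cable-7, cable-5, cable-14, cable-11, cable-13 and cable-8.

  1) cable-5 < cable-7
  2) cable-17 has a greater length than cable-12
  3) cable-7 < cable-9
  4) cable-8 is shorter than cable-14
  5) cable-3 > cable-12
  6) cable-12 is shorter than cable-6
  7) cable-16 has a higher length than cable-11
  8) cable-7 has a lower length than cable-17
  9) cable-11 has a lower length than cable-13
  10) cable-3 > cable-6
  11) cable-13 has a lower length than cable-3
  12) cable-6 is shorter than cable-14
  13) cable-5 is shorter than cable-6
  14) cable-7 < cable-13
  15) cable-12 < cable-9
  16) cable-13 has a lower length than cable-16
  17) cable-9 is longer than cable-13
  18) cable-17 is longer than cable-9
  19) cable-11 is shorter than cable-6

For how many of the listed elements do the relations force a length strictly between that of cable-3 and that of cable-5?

3

Chaining upward from cable-5 reaches: cable-7, cable-6, cable-13, cable-9, cable-16, cable-17, cable-14.
Chaining downward from cable-3 reaches: cable-12, cable-7, cable-11, cable-6, cable-13.
Strictly between cable-5 and cable-3 are those in both lists: cable-7, cable-6, cable-13 — 3 elements.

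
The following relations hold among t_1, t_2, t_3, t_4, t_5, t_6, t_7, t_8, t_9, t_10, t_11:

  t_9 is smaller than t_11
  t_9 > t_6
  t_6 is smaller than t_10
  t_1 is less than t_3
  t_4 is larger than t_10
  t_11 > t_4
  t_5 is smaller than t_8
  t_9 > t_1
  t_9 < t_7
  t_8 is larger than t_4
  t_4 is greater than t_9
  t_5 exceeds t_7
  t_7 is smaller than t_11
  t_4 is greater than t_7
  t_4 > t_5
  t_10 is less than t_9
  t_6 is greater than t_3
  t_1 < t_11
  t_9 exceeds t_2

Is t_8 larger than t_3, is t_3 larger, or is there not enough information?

t_8

The relevant relations are t_3 < t_6; t_6 < t_10; t_10 < t_9; t_9 < t_7; t_7 < t_5; t_5 < t_4; t_4 < t_8.
Chaining these gives t_3 < t_6 < t_10 < t_9 < t_7 < t_5 < t_4 < t_8.
So t_8 is larger.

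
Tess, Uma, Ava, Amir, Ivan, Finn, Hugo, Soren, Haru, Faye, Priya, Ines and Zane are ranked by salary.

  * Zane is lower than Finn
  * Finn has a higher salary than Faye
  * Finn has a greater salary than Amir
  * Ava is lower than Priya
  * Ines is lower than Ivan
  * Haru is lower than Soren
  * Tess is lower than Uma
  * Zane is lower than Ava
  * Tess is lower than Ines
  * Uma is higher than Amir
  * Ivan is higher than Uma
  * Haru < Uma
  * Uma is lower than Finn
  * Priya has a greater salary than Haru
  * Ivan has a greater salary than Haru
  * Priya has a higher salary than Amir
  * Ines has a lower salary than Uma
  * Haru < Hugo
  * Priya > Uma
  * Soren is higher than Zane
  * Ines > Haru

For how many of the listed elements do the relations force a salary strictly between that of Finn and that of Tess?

2

The relations place Tess below Finn. An element lies strictly between them when it is forced above Tess and also forced below Finn.
Above Tess: {Ines, Uma, Priya, Ivan}. Below Finn: {Faye, Haru, Amir, Ines, Zane, Uma}.
Intersection: {Ines, Uma} — 2.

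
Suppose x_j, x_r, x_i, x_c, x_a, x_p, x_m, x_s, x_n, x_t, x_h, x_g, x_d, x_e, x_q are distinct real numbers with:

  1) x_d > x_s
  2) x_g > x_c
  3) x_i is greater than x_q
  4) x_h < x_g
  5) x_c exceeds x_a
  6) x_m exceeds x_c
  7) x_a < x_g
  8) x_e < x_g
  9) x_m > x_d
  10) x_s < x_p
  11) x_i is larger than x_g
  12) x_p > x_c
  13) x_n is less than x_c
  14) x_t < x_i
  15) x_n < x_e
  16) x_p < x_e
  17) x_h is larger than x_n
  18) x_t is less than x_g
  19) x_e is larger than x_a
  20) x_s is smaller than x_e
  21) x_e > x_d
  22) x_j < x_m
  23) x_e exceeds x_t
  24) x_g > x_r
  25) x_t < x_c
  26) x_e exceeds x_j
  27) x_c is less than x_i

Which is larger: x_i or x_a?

x_i

Chaining the given relations: x_a < x_c < x_p < x_e < x_g < x_i.
So x_a < x_i; x_i is the larger of the two.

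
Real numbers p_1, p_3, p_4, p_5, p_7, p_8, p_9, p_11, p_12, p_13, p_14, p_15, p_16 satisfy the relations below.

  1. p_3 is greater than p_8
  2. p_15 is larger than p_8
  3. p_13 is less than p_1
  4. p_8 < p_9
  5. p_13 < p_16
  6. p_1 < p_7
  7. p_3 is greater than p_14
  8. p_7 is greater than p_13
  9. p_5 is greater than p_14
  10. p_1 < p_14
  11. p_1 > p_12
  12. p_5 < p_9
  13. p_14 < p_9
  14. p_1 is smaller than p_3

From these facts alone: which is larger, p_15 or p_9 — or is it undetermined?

undetermined

Following every chain through p_9: below p_9 we get p_8, p_13, p_12, p_1, p_14, p_5.
p_15 is not reached, and no chain runs the other way from p_15 to p_9.
So the given relations leave the order of p_9 and p_15 undetermined.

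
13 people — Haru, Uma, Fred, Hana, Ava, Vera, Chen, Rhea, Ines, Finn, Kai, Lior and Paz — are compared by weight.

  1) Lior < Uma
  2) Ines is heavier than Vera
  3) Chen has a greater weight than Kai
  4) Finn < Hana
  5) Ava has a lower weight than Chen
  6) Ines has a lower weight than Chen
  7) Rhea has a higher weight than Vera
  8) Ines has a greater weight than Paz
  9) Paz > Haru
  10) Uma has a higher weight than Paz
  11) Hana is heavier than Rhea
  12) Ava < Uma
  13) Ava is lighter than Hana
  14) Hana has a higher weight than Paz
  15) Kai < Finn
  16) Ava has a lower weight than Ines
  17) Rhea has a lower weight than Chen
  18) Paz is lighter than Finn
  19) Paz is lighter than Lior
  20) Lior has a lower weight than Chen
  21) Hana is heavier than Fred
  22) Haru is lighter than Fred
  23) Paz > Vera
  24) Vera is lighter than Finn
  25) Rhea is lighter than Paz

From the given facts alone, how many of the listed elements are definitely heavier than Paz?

The elements the relations force above Paz are Finn, Ines, Lior, Hana, Uma, Chen — no chain reaches any other.
That is 6.

6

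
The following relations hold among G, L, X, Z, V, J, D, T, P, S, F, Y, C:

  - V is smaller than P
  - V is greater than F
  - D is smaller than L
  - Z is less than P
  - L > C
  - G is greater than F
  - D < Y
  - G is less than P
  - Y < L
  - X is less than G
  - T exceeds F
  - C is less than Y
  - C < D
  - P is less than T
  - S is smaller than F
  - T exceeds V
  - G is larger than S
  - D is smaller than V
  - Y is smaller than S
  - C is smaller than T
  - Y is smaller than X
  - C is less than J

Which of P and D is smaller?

D

D < Y and Y < S give D < S.
With S < F: D < Y < S < F.
With F < V: D < Y < S < F < V.
With V < P: D < Y < S < F < V < P.
So D < P; D is the smaller of the two.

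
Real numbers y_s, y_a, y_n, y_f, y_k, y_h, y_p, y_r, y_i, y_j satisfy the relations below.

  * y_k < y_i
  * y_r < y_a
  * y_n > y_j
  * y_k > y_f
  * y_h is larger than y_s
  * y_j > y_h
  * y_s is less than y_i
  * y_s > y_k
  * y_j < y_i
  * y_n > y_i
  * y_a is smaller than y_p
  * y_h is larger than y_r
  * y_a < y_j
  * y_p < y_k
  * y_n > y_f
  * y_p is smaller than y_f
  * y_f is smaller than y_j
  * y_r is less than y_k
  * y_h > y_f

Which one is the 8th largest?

Piecing the relations together gives one ordering: y_r < y_a < y_p < y_f < y_k < y_s < y_h < y_j < y_i < y_n.
Counting 8 from the largest end gives y_p.

y_p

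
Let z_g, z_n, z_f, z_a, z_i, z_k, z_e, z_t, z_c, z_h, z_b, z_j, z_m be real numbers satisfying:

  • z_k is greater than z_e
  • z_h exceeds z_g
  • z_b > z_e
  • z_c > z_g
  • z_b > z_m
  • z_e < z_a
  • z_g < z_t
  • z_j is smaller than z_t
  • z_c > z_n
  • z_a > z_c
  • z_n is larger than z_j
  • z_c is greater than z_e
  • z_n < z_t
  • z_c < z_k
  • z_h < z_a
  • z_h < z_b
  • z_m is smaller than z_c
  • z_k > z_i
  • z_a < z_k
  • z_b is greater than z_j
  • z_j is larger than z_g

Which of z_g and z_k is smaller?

Chaining the given relations: z_g < z_j < z_n < z_c < z_a < z_k.
So z_g < z_k; z_g is the smaller of the two.

z_g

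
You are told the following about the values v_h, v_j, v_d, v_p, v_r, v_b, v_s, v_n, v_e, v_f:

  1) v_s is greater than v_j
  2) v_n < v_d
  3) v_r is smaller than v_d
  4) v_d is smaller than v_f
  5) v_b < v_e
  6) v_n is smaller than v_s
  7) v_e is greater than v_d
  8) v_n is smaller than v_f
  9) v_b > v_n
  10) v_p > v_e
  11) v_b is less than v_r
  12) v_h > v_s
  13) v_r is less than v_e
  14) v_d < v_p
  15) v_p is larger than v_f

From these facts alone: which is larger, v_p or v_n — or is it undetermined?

Link the given pairs in sequence: v_n < v_b; v_b < v_r; v_r < v_d; v_d < v_f; v_f < v_p.
Together: v_n < v_b < v_r < v_d < v_f < v_p.
So v_p is larger.

v_p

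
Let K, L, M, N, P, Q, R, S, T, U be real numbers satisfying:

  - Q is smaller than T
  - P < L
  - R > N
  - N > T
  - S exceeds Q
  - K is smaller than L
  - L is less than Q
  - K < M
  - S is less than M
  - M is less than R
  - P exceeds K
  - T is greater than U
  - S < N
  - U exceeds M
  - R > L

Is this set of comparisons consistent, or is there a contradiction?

The single ordering K < P < L < Q < S < M < U < T < N < R satisfies every listed relation, so no contradiction arises.

consistent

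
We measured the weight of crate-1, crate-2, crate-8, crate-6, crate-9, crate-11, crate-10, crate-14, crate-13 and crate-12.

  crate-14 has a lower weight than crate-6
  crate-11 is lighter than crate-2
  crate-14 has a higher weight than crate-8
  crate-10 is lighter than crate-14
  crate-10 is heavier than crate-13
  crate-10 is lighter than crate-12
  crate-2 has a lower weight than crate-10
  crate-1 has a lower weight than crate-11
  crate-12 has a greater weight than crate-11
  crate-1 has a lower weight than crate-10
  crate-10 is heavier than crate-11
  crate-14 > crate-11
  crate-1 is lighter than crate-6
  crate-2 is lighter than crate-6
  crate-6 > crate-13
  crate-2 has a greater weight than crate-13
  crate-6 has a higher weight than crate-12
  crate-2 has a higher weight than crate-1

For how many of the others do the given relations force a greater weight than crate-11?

From crate-11 the given relations immediately reach crate-2, crate-10, crate-12, crate-14.
From those, crate-6 — 5 in total.
No other element is forced above crate-11 by the given relations, so the count is 5.

5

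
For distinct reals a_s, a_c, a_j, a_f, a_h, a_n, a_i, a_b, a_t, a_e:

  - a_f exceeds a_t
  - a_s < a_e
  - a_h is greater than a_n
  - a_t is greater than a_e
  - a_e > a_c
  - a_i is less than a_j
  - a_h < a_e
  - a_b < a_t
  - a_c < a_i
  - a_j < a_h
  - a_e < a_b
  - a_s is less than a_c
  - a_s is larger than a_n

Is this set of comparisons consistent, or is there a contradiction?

consistent

Every relation is compatible with a_n < a_s < a_c < a_i < a_j < a_h < a_e < a_b < a_t < a_f; the set is consistent.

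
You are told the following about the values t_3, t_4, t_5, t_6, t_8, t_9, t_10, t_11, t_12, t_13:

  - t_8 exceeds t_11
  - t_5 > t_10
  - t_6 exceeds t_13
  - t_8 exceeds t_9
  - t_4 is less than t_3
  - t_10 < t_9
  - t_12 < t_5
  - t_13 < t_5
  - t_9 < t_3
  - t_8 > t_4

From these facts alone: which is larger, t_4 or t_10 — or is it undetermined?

undetermined

Following every chain through t_10: above t_10 we get t_9, t_5, t_3, t_8.
t_4 is not reached, and no chain runs the other way from t_4 to t_10.
So the given relations leave the order of t_10 and t_4 undetermined.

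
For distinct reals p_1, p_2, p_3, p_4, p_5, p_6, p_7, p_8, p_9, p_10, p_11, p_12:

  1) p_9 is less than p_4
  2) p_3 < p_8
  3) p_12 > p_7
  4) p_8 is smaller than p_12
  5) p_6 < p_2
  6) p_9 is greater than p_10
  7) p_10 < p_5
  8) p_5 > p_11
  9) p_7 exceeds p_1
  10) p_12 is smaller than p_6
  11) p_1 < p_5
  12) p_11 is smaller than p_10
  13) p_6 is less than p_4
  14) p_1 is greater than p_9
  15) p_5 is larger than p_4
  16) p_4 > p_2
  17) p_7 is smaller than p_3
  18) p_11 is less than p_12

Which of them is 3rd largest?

p_2

Piecing the relations together gives one ordering: p_11 < p_10 < p_9 < p_1 < p_7 < p_3 < p_8 < p_12 < p_6 < p_2 < p_4 < p_5.
The 3rd largest is p_2.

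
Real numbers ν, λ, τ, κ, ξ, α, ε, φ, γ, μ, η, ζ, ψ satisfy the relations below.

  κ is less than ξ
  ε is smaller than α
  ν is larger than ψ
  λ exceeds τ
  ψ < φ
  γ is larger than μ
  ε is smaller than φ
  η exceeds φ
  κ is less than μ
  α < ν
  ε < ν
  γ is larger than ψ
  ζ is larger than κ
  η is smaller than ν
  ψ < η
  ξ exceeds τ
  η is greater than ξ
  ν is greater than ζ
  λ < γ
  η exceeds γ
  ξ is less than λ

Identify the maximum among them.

ν

Chaining downward from ν: directly below it, ε, ψ, α, ζ, η; then κ, ξ, γ, φ; then μ, τ, λ.
That covers every other element, and nothing is given above ν, so ν is the maximum.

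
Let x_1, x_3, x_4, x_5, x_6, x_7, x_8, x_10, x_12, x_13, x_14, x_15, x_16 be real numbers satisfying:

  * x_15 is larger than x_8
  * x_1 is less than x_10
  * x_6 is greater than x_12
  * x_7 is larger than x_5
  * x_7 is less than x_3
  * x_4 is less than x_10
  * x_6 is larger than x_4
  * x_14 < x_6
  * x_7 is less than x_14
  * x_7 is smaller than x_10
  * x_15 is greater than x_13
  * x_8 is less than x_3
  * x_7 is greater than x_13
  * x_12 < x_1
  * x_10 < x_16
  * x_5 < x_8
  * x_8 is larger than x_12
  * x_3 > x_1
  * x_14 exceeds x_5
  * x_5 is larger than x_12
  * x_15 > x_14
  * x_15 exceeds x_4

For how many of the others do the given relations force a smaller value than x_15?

From x_15 the given relations immediately reach x_4, x_13, x_8, x_14.
From those, x_12, x_5, x_7 — 7 in total.
Nothing else is reachable below x_15; 7 in all.

7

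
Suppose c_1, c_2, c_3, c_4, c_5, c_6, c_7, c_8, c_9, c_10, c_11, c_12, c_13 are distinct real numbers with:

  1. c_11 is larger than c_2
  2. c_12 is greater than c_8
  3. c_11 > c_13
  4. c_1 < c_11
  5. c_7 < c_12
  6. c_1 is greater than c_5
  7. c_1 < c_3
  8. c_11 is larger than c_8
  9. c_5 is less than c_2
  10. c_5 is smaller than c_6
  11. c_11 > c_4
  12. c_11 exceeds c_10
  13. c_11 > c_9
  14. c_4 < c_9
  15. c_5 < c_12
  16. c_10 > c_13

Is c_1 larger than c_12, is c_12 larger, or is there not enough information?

undetermined

Following every chain through c_1: above c_1 we get c_3, c_11; below c_1 we get c_5.
c_12 is not reached, and no chain runs the other way from c_12 to c_1.
So the given relations leave the order of c_1 and c_12 undetermined.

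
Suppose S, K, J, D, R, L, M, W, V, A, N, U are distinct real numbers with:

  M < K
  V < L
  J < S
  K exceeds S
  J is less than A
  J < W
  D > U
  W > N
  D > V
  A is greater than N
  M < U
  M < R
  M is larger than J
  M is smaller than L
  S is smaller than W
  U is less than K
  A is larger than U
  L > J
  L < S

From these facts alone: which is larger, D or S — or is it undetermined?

Following every chain through S: above S we get W, K; below S we get J, M, V, L.
D is not reached, and no chain runs the other way from D to S.
So the given relations leave the order of S and D undetermined.

undetermined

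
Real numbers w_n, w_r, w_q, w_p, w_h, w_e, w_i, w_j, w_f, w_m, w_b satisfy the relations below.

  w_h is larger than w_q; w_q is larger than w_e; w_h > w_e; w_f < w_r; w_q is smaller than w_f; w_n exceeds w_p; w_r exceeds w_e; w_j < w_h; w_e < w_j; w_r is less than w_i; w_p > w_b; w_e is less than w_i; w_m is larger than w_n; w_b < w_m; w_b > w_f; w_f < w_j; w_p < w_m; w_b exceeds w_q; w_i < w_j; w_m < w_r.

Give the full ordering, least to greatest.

The consecutive links are each given: w_e < w_q; w_q < w_f; w_f < w_b; w_b < w_p; w_p < w_n; w_n < w_m; w_m < w_r; w_r < w_i; w_i < w_j; w_j < w_h.

w_e < w_q < w_f < w_b < w_p < w_n < w_m < w_r < w_i < w_j < w_h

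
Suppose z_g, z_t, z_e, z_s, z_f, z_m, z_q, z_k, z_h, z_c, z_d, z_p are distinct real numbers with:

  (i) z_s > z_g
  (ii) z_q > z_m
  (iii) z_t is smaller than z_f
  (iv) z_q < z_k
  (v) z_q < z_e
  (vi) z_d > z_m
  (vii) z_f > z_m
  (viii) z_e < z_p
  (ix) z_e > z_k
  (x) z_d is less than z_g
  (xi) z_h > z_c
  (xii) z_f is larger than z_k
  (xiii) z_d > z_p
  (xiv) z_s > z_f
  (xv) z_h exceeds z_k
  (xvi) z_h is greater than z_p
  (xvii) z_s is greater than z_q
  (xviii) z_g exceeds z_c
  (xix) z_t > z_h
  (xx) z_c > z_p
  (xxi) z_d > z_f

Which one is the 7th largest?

Chaining the given pairs: z_m < z_q < z_k < z_e < z_p < z_c < z_h < z_t < z_f < z_d < z_g < z_s.
Counting 7 from the largest end gives z_c.

z_c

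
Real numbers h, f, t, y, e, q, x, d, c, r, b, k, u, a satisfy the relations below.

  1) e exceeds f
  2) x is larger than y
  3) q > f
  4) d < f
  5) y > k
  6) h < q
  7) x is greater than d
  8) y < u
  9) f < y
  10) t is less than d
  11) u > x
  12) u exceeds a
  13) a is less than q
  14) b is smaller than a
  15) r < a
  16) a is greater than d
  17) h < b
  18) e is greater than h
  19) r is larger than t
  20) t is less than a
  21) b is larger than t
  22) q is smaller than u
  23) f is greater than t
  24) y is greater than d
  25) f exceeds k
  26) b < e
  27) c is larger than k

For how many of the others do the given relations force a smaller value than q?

8

Directly below q: h, a, f.
One step further: t, d, b, r, k (8 so far).
No other element is forced below q by the given relations, so the count is 8.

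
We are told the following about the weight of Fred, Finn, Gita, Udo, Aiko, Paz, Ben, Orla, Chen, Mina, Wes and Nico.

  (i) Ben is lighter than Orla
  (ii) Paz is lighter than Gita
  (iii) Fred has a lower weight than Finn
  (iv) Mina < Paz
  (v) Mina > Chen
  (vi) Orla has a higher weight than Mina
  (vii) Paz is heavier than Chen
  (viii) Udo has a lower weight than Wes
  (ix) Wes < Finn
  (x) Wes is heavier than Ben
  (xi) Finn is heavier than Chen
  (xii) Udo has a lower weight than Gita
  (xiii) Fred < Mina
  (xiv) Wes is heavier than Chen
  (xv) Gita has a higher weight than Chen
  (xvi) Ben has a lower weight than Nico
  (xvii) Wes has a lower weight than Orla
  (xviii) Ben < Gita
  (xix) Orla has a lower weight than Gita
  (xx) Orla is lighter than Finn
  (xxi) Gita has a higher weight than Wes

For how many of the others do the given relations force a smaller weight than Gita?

From Gita the given relations immediately reach Ben, Chen, Paz, Udo, Wes, Orla.
From those, Mina — 7 in total.
From those, Fred — 8 in total.
Nothing else is reachable below Gita; 8 in all.

8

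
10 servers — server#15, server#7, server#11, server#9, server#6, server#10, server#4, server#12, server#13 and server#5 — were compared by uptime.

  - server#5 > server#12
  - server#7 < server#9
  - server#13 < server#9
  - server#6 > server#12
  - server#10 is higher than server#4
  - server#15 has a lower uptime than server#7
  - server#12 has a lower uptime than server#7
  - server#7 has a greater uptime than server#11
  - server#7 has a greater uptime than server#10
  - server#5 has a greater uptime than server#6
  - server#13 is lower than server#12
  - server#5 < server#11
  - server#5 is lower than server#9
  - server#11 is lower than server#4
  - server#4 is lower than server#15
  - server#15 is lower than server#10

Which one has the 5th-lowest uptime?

server#11

Chaining the given pairs: server#13 < server#12 < server#6 < server#5 < server#11 < server#4 < server#15 < server#10 < server#7 < server#9.
Counting 5 from the smallest end gives server#11.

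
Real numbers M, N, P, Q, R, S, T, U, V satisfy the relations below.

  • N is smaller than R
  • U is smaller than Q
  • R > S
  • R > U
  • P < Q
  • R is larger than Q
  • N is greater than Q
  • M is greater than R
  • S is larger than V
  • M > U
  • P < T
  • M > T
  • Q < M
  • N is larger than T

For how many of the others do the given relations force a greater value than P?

Directly above P: T, Q.
One step further: N, R, M (5 so far).
No other element is forced above P by the given relations, so the count is 5.

5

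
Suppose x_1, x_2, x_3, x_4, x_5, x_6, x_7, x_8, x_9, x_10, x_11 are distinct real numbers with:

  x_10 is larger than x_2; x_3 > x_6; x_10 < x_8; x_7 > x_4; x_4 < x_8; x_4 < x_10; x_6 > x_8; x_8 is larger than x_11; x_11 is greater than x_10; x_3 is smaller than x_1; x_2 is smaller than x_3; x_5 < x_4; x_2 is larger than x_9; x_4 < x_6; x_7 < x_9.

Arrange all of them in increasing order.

Nothing is placed below x_5, so it is least; from there x_5 < x_4; x_4 < x_7; x_7 < x_9; x_9 < x_2; x_2 < x_10; x_10 < x_11; x_11 < x_8; x_8 < x_6; x_6 < x_3; x_3 < x_1, each given directly.

x_5 < x_4 < x_7 < x_9 < x_2 < x_10 < x_11 < x_8 < x_6 < x_3 < x_1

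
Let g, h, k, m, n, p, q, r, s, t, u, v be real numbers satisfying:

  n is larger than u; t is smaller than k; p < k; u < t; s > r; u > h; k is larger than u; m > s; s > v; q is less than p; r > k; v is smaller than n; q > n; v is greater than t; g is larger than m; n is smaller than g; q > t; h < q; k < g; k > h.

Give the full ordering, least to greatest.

h < u < t < v < n < q < p < k < r < s < m < g

Each adjacent pair is fixed by a given relation: h < u; u < t; t < v; v < n; n < q; q < p; p < k; k < r; r < s; s < m; m < g. Chaining them end to end gives the full order.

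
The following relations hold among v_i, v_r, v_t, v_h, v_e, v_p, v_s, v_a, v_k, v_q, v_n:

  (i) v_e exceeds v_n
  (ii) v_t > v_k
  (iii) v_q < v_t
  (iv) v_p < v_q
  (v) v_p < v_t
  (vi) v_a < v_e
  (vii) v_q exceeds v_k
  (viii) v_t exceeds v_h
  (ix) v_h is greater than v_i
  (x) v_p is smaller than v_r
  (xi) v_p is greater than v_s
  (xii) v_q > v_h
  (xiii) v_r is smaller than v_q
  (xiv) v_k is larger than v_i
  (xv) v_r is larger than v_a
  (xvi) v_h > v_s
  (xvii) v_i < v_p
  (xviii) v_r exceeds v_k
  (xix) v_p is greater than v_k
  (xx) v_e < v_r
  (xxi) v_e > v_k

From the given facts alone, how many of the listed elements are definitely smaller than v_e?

4

The elements the relations force below v_e are v_a, v_i, v_k, v_n — no chain reaches any other.
That is 4.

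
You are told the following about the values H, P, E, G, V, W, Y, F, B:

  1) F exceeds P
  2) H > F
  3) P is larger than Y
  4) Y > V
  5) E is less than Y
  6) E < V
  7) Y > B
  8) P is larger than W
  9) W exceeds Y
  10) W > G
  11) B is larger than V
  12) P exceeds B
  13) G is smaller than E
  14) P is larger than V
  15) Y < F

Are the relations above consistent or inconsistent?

consistent

Every relation is compatible with G < E < V < B < Y < W < P < F < H; the set is consistent.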